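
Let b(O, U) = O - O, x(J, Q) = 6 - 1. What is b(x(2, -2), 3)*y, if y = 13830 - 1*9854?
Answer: 0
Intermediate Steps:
x(J, Q) = 5
y = 3976 (y = 13830 - 9854 = 3976)
b(O, U) = 0
b(x(2, -2), 3)*y = 0*3976 = 0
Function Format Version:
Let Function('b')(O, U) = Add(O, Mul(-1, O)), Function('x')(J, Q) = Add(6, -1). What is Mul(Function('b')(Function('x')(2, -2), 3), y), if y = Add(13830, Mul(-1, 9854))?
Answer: 0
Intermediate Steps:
Function('x')(J, Q) = 5
y = 3976 (y = Add(13830, -9854) = 3976)
Function('b')(O, U) = 0
Mul(Function('b')(Function('x')(2, -2), 3), y) = Mul(0, 3976) = 0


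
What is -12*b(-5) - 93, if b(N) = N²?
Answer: -393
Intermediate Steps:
-12*b(-5) - 93 = -12*(-5)² - 93 = -12*25 - 93 = -300 - 93 = -393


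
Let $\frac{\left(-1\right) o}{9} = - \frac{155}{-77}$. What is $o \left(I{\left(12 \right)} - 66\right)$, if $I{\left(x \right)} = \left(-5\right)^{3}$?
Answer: $\frac{266445}{77} \approx 3460.3$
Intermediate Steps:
$I{\left(x \right)} = -125$
$o = - \frac{1395}{77}$ ($o = - 9 \left(- \frac{155}{-77}\right) = - 9 \left(\left(-155\right) \left(- \frac{1}{77}\right)\right) = \left(-9\right) \frac{155}{77} = - \frac{1395}{77} \approx -18.117$)
$o \left(I{\left(12 \right)} - 66\right) = - \frac{1395 \left(-125 - 66\right)}{77} = \left(- \frac{1395}{77}\right) \left(-191\right) = \frac{266445}{77}$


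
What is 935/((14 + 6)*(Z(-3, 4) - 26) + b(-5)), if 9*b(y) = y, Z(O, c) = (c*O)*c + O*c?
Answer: -1683/3097 ≈ -0.54343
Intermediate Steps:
Z(O, c) = O*c + O*c² (Z(O, c) = (O*c)*c + O*c = O*c² + O*c = O*c + O*c²)
b(y) = y/9
935/((14 + 6)*(Z(-3, 4) - 26) + b(-5)) = 935/((14 + 6)*(-3*4*(1 + 4) - 26) + (⅑)*(-5)) = 935/(20*(-3*4*5 - 26) - 5/9) = 935/(20*(-60 - 26) - 5/9) = 935/(20*(-86) - 5/9) = 935/(-1720 - 5/9) = 935/(-15485/9) = -9/15485*935 = -1683/3097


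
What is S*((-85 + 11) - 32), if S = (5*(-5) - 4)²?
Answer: -89146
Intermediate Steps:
S = 841 (S = (-25 - 4)² = (-29)² = 841)
S*((-85 + 11) - 32) = 841*((-85 + 11) - 32) = 841*(-74 - 32) = 841*(-106) = -89146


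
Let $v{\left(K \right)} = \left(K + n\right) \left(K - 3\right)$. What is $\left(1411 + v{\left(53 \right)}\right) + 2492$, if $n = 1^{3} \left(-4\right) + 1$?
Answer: $6403$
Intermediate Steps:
$n = -3$ ($n = 1 \left(-4\right) + 1 = -4 + 1 = -3$)
$v{\left(K \right)} = \left(-3 + K\right)^{2}$ ($v{\left(K \right)} = \left(K - 3\right) \left(K - 3\right) = \left(-3 + K\right) \left(-3 + K\right) = \left(-3 + K\right)^{2}$)
$\left(1411 + v{\left(53 \right)}\right) + 2492 = \left(1411 + \left(9 + 53^{2} - 318\right)\right) + 2492 = \left(1411 + \left(9 + 2809 - 318\right)\right) + 2492 = \left(1411 + 2500\right) + 2492 = 3911 + 2492 = 6403$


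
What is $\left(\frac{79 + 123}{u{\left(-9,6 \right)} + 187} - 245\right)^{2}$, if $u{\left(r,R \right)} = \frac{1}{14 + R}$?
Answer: $\frac{832665375025}{13995081} \approx 59497.0$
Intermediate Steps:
$\left(\frac{79 + 123}{u{\left(-9,6 \right)} + 187} - 245\right)^{2} = \left(\frac{79 + 123}{\frac{1}{14 + 6} + 187} - 245\right)^{2} = \left(\frac{202}{\frac{1}{20} + 187} - 245\right)^{2} = \left(\frac{202}{\frac{3741}{20}} - 245\right)^{2} = \left(202 \cdot \frac{20}{3741} - 245\right)^{2} = \left(\frac{4040}{3741} - 245\right)^{2} = \left(- \frac{912505}{3741}\right)^{2} = \frac{832665375025}{13995081}$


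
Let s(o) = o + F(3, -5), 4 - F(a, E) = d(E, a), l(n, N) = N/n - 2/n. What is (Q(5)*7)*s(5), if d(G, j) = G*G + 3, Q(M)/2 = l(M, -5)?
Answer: 1862/5 ≈ 372.40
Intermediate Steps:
l(n, N) = -2/n + N/n
Q(M) = -14/M (Q(M) = 2*((-2 - 5)/M) = 2*(-7/M) = -14/M)
d(G, j) = 3 + G² (d(G, j) = G² + 3 = 3 + G²)
F(a, E) = 1 - E² (F(a, E) = 4 - (3 + E²) = 4 + (-3 - E²) = 1 - E²)
s(o) = -24 + o (s(o) = o + (1 - 1*(-5)²) = o + (1 - 1*25) = o + (1 - 25) = o - 24 = -24 + o)
(Q(5)*7)*s(5) = (-14/5*7)*(-24 + 5) = (-14*⅕*7)*(-19) = -14/5*7*(-19) = -98/5*(-19) = 1862/5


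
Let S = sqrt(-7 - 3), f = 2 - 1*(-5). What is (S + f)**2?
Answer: (7 + I*sqrt(10))**2 ≈ 39.0 + 44.272*I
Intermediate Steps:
f = 7 (f = 2 + 5 = 7)
S = I*sqrt(10) (S = sqrt(-10) = I*sqrt(10) ≈ 3.1623*I)
(S + f)**2 = (I*sqrt(10) + 7)**2 = (7 + I*sqrt(10))**2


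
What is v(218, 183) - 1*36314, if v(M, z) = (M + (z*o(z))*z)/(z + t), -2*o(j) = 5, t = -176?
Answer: -675405/14 ≈ -48243.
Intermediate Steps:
o(j) = -5/2 (o(j) = -½*5 = -5/2)
v(M, z) = (M - 5*z²/2)/(-176 + z) (v(M, z) = (M + (z*(-5/2))*z)/(z - 176) = (M + (-5*z/2)*z)/(-176 + z) = (M - 5*z²/2)/(-176 + z))
v(218, 183) - 1*36314 = (218 - 5/2*183²)/(-176 + 183) - 1*36314 = (218 - 5/2*33489)/7 - 36314 = (218 - 167445/2)/7 - 36314 = (⅐)*(-167009/2) - 36314 = -167009/14 - 36314 = -675405/14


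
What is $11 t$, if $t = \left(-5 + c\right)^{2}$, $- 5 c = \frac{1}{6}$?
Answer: $\frac{250811}{900} \approx 278.68$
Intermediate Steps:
$c = - \frac{1}{30}$ ($c = - \frac{1}{5 \cdot 6} = \left(- \frac{1}{5}\right) \frac{1}{6} = - \frac{1}{30} \approx -0.033333$)
$t = \frac{22801}{900}$ ($t = \left(-5 - \frac{1}{30}\right)^{2} = \left(- \frac{151}{30}\right)^{2} = \frac{22801}{900} \approx 25.334$)
$11 t = 11 \cdot \frac{22801}{900} = \frac{250811}{900}$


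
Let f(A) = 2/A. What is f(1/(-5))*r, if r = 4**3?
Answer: -640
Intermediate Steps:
r = 64
f(1/(-5))*r = (2/(1/(-5)))*64 = (2/(-1/5))*64 = (2*(-5))*64 = -10*64 = -640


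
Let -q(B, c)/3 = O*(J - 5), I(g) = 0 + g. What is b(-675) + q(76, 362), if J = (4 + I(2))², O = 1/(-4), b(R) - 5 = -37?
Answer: -35/4 ≈ -8.7500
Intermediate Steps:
b(R) = -32 (b(R) = 5 - 37 = -32)
O = -¼ ≈ -0.25000
I(g) = g
J = 36 (J = (4 + 2)² = 6² = 36)
q(B, c) = 93/4 (q(B, c) = -(-3)*(36 - 5)/4 = -(-3)*31/4 = -3*(-31/4) = 93/4)
b(-675) + q(76, 362) = -32 + 93/4 = -35/4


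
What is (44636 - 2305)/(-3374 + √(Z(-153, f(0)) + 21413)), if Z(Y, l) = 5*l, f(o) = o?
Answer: -20403542/1623209 - 42331*√437/1623209 ≈ -13.115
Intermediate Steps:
(44636 - 2305)/(-3374 + √(Z(-153, f(0)) + 21413)) = (44636 - 2305)/(-3374 + √(5*0 + 21413)) = 42331/(-3374 + √(0 + 21413)) = 42331/(-3374 + √21413) = 42331/(-3374 + 7*√437)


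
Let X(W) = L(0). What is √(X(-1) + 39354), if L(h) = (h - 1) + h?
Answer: √39353 ≈ 198.38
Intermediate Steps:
L(h) = -1 + 2*h (L(h) = (-1 + h) + h = -1 + 2*h)
X(W) = -1 (X(W) = -1 + 2*0 = -1 + 0 = -1)
√(X(-1) + 39354) = √(-1 + 39354) = √39353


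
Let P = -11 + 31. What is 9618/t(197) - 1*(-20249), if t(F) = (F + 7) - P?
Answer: 1867717/92 ≈ 20301.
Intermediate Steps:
P = 20
t(F) = -13 + F (t(F) = (F + 7) - 1*20 = (7 + F) - 20 = -13 + F)
9618/t(197) - 1*(-20249) = 9618/(-13 + 197) - 1*(-20249) = 9618/184 + 20249 = 9618*(1/184) + 20249 = 4809/92 + 20249 = 1867717/92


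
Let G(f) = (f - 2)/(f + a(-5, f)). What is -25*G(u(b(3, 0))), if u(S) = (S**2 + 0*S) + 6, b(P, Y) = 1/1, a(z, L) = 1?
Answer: -125/8 ≈ -15.625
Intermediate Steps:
b(P, Y) = 1
u(S) = 6 + S**2 (u(S) = (S**2 + 0) + 6 = S**2 + 6 = 6 + S**2)
G(f) = (-2 + f)/(1 + f) (G(f) = (f - 2)/(f + 1) = (-2 + f)/(1 + f))
-25*G(u(b(3, 0))) = -25*(-2 + (6 + 1**2))/(1 + (6 + 1**2)) = -25*(-2 + (6 + 1))/(1 + (6 + 1)) = -25*(-2 + 7)/(1 + 7) = -25*5/8 = -125/8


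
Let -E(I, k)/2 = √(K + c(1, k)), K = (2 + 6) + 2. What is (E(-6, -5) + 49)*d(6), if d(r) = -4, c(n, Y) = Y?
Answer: -196 + 8*√5 ≈ -178.11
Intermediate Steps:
K = 10 (K = 8 + 2 = 10)
E(I, k) = -2*√(10 + k)
(E(-6, -5) + 49)*d(6) = (-2*√(10 - 5) + 49)*(-4) = (-2*√5 + 49)*(-4) = (49 - 2*√5)*(-4) = -196 + 8*√5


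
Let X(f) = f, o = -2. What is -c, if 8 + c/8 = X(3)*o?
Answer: 112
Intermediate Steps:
c = -112 (c = -64 + 8*(3*(-2)) = -64 + 8*(-6) = -64 - 48 = -112)
-c = -1*(-112) = 112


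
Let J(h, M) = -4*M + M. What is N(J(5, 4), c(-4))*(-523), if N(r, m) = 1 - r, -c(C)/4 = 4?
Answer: -6799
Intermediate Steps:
J(h, M) = -3*M
c(C) = -16 (c(C) = -4*4 = -16)
N(J(5, 4), c(-4))*(-523) = (1 - (-3)*4)*(-523) = (1 - 1*(-12))*(-523) = (1 + 12)*(-523) = 13*(-523) = -6799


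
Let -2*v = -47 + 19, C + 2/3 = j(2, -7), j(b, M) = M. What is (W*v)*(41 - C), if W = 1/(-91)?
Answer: -292/39 ≈ -7.4872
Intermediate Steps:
C = -23/3 (C = -⅔ - 7 = -23/3 ≈ -7.6667)
v = 14 (v = -(-47 + 19)/2 = -½*(-28) = 14)
W = -1/91 (W = 1*(-1/91) = -1/91 ≈ -0.010989)
(W*v)*(41 - C) = (-1/91*14)*(41 - 1*(-23/3)) = -2*(41 + 23/3)/13 = -2/13*146/3 = -292/39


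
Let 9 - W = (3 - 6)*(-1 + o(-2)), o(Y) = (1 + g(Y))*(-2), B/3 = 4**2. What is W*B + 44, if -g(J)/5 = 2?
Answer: 2924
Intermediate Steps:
g(J) = -10 (g(J) = -5*2 = -10)
B = 48 (B = 3*4**2 = 3*16 = 48)
o(Y) = 18 (o(Y) = (1 - 10)*(-2) = -9*(-2) = 18)
W = 60 (W = 9 - (3 - 6)*(-1 + 18) = 9 - (-3)*17 = 9 - 1*(-51) = 9 + 51 = 60)
W*B + 44 = 60*48 + 44 = 2880 + 44 = 2924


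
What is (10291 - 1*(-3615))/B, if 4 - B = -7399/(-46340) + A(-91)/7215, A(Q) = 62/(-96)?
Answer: 1594071479520/440234929 ≈ 3621.0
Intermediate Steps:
A(Q) = -31/48 (A(Q) = 62*(-1/96) = -31/48)
B = 440234929/114631920 (B = 4 - (-7399/(-46340) - 31/48/7215) = 4 - (-7399*(-1/46340) - 31/48*1/7215) = 4 - (1057/6620 - 31/346320) = 4 - 1*18292751/114631920 = 4 - 18292751/114631920 = 440234929/114631920 ≈ 3.8404)
(10291 - 1*(-3615))/B = (10291 - 1*(-3615))/(440234929/114631920) = (10291 + 3615)*(114631920/440234929) = 13906*(114631920/440234929) = 1594071479520/440234929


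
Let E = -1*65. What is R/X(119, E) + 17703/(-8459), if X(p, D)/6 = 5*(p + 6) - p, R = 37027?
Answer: 23587735/2334684 ≈ 10.103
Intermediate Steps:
E = -65
X(p, D) = 180 + 24*p (X(p, D) = 6*(5*(p + 6) - p) = 6*(5*(6 + p) - p) = 6*((30 + 5*p) - p) = 6*(30 + 4*p) = 180 + 24*p)
R/X(119, E) + 17703/(-8459) = 37027/(180 + 24*119) + 17703/(-8459) = 37027/(180 + 2856) + 17703*(-1/8459) = 37027/3036 - 17703/8459 = 23587735/2334684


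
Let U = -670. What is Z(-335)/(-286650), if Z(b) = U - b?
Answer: 67/57330 ≈ 0.0011687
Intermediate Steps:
Z(b) = -670 - b
Z(-335)/(-286650) = (-670 - 1*(-335))/(-286650) = (-670 + 335)*(-1/286650) = -335*(-1/286650) = 67/57330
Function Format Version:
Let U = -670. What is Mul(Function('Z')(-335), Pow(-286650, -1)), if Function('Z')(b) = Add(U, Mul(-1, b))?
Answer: Rational(67, 57330) ≈ 0.0011687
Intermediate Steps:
Function('Z')(b) = Add(-670, Mul(-1, b))
Mul(Function('Z')(-335), Pow(-286650, -1)) = Mul(Add(-670, Mul(-1, -335)), Pow(-286650, -1)) = Mul(Add(-670, 335), Rational(-1, 286650)) = Mul(-335, Rational(-1, 286650)) = Rational(67, 57330)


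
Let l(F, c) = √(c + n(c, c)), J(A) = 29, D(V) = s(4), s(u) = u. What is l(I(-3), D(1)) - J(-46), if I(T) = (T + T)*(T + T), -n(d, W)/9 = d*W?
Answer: -29 + 2*I*√35 ≈ -29.0 + 11.832*I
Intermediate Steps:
n(d, W) = -9*W*d (n(d, W) = -9*d*W = -9*W*d)
D(V) = 4
I(T) = 4*T² (I(T) = (2*T)*(2*T) = 4*T²)
l(F, c) = √(c - 9*c²) (l(F, c) = √(c - 9*c*c) = √(c - 9*c²))
l(I(-3), D(1)) - J(-46) = √(4*(1 - 9*4)) - 1*29 = √(4*(1 - 36)) - 29 = √(4*(-35)) - 29 = √(-140) - 29 = 2*I*√35 - 29 = -29 + 2*I*√35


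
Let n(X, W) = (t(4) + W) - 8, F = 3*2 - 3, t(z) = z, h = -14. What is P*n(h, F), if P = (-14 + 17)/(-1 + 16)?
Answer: -⅕ ≈ -0.20000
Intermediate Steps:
F = 3 (F = 6 - 3 = 3)
n(X, W) = -4 + W (n(X, W) = (4 + W) - 8 = -4 + W)
P = ⅕ (P = 3/15 = 3*(1/15) = ⅕ ≈ 0.20000)
P*n(h, F) = (-4 + 3)/5 = (⅕)*(-1) = -⅕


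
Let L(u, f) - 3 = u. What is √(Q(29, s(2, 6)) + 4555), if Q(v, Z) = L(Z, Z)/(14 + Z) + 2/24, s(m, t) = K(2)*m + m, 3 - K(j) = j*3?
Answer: √4099485/30 ≈ 67.491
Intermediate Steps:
L(u, f) = 3 + u
K(j) = 3 - 3*j (K(j) = 3 - j*3 = 3 - 3*j)
s(m, t) = -2*m (s(m, t) = (3 - 3*2)*m + m = (3 - 6)*m + m = -3*m + m = -2*m)
Q(v, Z) = 1/12 + (3 + Z)/(14 + Z) (Q(v, Z) = (3 + Z)/(14 + Z) + 2/24 = (3 + Z)/(14 + Z) + 2*(1/24) = (3 + Z)/(14 + Z) + 1/12 = 1/12 + (3 + Z)/(14 + Z))
√(Q(29, s(2, 6)) + 4555) = √((50 + 13*(-2*2))/(12*(14 - 2*2)) + 4555) = √((50 + 13*(-4))/(12*(14 - 4)) + 4555) = √((1/12)*(50 - 52)/10 + 4555) = √((1/12)*(⅒)*(-2) + 4555) = √(-1/60 + 4555) = √(273299/60) = √4099485/30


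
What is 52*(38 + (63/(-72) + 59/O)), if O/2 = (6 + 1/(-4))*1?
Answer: 101075/46 ≈ 2197.3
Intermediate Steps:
O = 23/2 (O = 2*((6 + 1/(-4))*1) = 2*((6 - ¼)*1) = 2*((23/4)*1) = 2*(23/4) = 23/2 ≈ 11.500)
52*(38 + (63/(-72) + 59/O)) = 52*(38 + (63/(-72) + 59/(23/2))) = 52*(38 + (63*(-1/72) + 59*(2/23))) = 52*(38 + (-7/8 + 118/23)) = 52*(38 + 783/184) = 52*(7775/184) = 101075/46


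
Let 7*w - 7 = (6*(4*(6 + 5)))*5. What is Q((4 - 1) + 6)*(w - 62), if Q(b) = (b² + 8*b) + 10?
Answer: 145559/7 ≈ 20794.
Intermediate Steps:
Q(b) = 10 + b² + 8*b
w = 1327/7 (w = 1 + ((6*(4*(6 + 5)))*5)/7 = 1 + ((6*(4*11))*5)/7 = 1 + ((6*44)*5)/7 = 1 + (264*5)/7 = 1 + (⅐)*1320 = 1 + 1320/7 = 1327/7 ≈ 189.57)
Q((4 - 1) + 6)*(w - 62) = (10 + ((4 - 1) + 6)² + 8*((4 - 1) + 6))*(1327/7 - 62) = (10 + (3 + 6)² + 8*(3 + 6))*(893/7) = (10 + 9² + 8*9)*(893/7) = (10 + 81 + 72)*(893/7) = 163*(893/7) = 145559/7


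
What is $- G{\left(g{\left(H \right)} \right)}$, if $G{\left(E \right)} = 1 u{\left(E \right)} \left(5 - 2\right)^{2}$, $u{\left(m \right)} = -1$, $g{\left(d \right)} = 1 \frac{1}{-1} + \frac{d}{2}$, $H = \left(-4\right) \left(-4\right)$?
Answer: $9$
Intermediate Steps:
$H = 16$
$g{\left(d \right)} = -1 + \frac{d}{2}$ ($g{\left(d \right)} = 1 \left(-1\right) + d \frac{1}{2} = -1 + \frac{d}{2}$)
$G{\left(E \right)} = -9$ ($G{\left(E \right)} = 1 \left(-1\right) \left(5 - 2\right)^{2} = - 3^{2} = \left(-1\right) 9 = -9$)
$- G{\left(g{\left(H \right)} \right)} = \left(-1\right) \left(-9\right) = 9$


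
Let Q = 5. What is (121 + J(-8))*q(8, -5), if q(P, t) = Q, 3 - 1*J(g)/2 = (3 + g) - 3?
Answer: 715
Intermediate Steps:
J(g) = 6 - 2*g (J(g) = 6 - 2*((3 + g) - 3) = 6 - 2*g)
q(P, t) = 5
(121 + J(-8))*q(8, -5) = (121 + (6 - 2*(-8)))*5 = (121 + (6 + 16))*5 = (121 + 22)*5 = 143*5 = 715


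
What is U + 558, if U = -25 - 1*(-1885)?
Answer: 2418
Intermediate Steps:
U = 1860 (U = -25 + 1885 = 1860)
U + 558 = 1860 + 558 = 2418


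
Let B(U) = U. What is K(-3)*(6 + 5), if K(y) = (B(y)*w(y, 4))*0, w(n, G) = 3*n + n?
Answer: 0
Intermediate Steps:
w(n, G) = 4*n
K(y) = 0 (K(y) = (y*(4*y))*0 = (4*y²)*0 = 0)
K(-3)*(6 + 5) = 0*(6 + 5) = 0*11 = 0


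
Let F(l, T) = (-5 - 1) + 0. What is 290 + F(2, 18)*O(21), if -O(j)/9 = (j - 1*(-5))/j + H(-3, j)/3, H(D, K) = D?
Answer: 2120/7 ≈ 302.86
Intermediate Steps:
F(l, T) = -6 (F(l, T) = -6 + 0 = -6)
O(j) = 9 - 9*(5 + j)/j (O(j) = -9*((j - 1*(-5))/j - 3/3) = -9*((j + 5)/j - 3*1/3) = -9*((5 + j)/j - 1) = -9*(-1 + (5 + j)/j) = 9 - 9*(5 + j)/j)
290 + F(2, 18)*O(21) = 290 - (-270)/21 = 290 - 6*(-15/7) = 290 + 90/7 = 2120/7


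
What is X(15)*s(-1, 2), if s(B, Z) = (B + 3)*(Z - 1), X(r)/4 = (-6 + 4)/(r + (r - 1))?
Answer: -16/29 ≈ -0.55172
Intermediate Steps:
X(r) = -8/(-1 + 2*r) (X(r) = 4*((-6 + 4)/(r + (r - 1))) = 4*(-2/(r + (-1 + r))) = 4*(-2/(-1 + 2*r)) = -8/(-1 + 2*r))
s(B, Z) = (-1 + Z)*(3 + B) (s(B, Z) = (3 + B)*(-1 + Z) = (-1 + Z)*(3 + B))
X(15)*s(-1, 2) = (-8/(-1 + 2*15))*(-3 - 1*(-1) + 3*2 - 1*2) = (-8/(-1 + 30))*(-3 + 1 + 6 - 2) = -8/29*2 = -16/29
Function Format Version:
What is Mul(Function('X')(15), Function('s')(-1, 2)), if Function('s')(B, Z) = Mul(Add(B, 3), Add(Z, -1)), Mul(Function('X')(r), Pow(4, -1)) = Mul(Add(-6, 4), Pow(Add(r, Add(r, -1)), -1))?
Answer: Rational(-16, 29) ≈ -0.55172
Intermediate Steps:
Function('X')(r) = Mul(-8, Pow(Add(-1, Mul(2, r)), -1)) (Function('X')(r) = Mul(4, Mul(Add(-6, 4), Pow(Add(r, Add(r, -1)), -1))) = Mul(4, Mul(-2, Pow(Add(r, Add(-1, r)), -1))) = Mul(4, Mul(-2, Pow(Add(-1, Mul(2, r)), -1))) = Mul(-8, Pow(Add(-1, Mul(2, r)), -1)))
Function('s')(B, Z) = Mul(Add(-1, Z), Add(3, B)) (Function('s')(B, Z) = Mul(Add(3, B), Add(-1, Z)) = Mul(Add(-1, Z), Add(3, B)))
Mul(Function('X')(15), Function('s')(-1, 2)) = Mul(Mul(-8, Pow(Add(-1, Mul(2, 15)), -1)), Add(-3, Mul(-1, -1), Mul(3, 2), Mul(-1, 2))) = Mul(Mul(-8, Pow(Add(-1, 30), -1)), Add(-3, 1, 6, -2)) = Mul(Mul(-8, Pow(29, -1)), 2) = Mul(Mul(-8, Rational(1, 29)), 2) = Mul(Rational(-8, 29), 2) = Rational(-16, 29)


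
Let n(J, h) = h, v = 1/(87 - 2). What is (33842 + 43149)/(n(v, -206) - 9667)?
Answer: -76991/9873 ≈ -7.7981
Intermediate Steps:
v = 1/85 ≈ 0.011765
(33842 + 43149)/(n(v, -206) - 9667) = (33842 + 43149)/(-206 - 9667) = 76991/(-9873) = 76991*(-1/9873) = -76991/9873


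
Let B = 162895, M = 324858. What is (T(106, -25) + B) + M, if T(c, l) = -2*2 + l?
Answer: 487724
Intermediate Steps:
T(c, l) = -4 + l
(T(106, -25) + B) + M = ((-4 - 25) + 162895) + 324858 = (-29 + 162895) + 324858 = 162866 + 324858 = 487724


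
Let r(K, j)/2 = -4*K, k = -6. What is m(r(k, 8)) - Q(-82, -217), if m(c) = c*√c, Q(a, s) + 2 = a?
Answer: 84 + 192*√3 ≈ 416.55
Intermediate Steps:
r(K, j) = -8*K (r(K, j) = 2*(-4*K) = -8*K)
Q(a, s) = -2 + a
m(c) = c^(3/2)
m(r(k, 8)) - Q(-82, -217) = (-8*(-6))^(3/2) - (-2 - 82) = 48^(3/2) - 1*(-84) = 192*√3 + 84 = 84 + 192*√3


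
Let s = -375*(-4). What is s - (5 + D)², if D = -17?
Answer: 1356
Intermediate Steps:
s = 1500
s - (5 + D)² = 1500 - (5 - 17)² = 1500 - 1*(-12)² = 1500 - 1*144 = 1500 - 144 = 1356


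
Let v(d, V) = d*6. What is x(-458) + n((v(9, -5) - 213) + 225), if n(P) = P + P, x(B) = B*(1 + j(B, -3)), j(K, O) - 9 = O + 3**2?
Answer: -7196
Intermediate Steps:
v(d, V) = 6*d
j(K, O) = 18 + O (j(K, O) = 9 + (O + 3**2) = 9 + (O + 9) = 9 + (9 + O) = 18 + O)
x(B) = 16*B (x(B) = B*(1 + (18 - 3)) = B*(1 + 15) = B*16 = 16*B)
n(P) = 2*P
x(-458) + n((v(9, -5) - 213) + 225) = 16*(-458) + 2*((6*9 - 213) + 225) = -7328 + 2*((54 - 213) + 225) = -7328 + 2*(-159 + 225) = -7328 + 2*66 = -7328 + 132 = -7196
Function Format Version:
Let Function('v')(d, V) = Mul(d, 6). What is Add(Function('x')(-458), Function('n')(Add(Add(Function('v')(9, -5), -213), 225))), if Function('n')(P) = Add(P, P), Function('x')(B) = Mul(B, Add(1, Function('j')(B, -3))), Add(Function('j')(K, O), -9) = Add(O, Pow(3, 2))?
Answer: -7196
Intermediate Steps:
Function('v')(d, V) = Mul(6, d)
Function('j')(K, O) = Add(18, O) (Function('j')(K, O) = Add(9, Add(O, Pow(3, 2))) = Add(9, Add(O, 9)) = Add(9, Add(9, O)) = Add(18, O))
Function('x')(B) = Mul(16, B) (Function('x')(B) = Mul(B, Add(1, Add(18, -3))) = Mul(B, Add(1, 15)) = Mul(B, 16) = Mul(16, B))
Function('n')(P) = Mul(2, P)
Add(Function('x')(-458), Function('n')(Add(Add(Function('v')(9, -5), -213), 225))) = Add(Mul(16, -458), Mul(2, Add(Add(Mul(6, 9), -213), 225))) = Add(-7328, Mul(2, Add(Add(54, -213), 225))) = Add(-7328, Mul(2, Add(-159, 225))) = Add(-7328, Mul(2, 66)) = Add(-7328, 132) = -7196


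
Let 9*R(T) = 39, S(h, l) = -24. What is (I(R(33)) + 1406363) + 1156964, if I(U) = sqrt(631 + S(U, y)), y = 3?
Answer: 2563327 + sqrt(607) ≈ 2.5634e+6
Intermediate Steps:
R(T) = 13/3 (R(T) = (1/9)*39 = 13/3)
I(U) = sqrt(607) (I(U) = sqrt(631 - 24) = sqrt(607))
(I(R(33)) + 1406363) + 1156964 = (sqrt(607) + 1406363) + 1156964 = (1406363 + sqrt(607)) + 1156964 = 2563327 + sqrt(607)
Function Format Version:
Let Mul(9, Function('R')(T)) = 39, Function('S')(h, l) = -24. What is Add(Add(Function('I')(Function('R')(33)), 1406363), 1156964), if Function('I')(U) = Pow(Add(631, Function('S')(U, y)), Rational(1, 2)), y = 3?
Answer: Add(2563327, Pow(607, Rational(1, 2))) ≈ 2.5634e+6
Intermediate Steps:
Function('R')(T) = Rational(13, 3) (Function('R')(T) = Mul(Rational(1, 9), 39) = Rational(13, 3))
Function('I')(U) = Pow(607, Rational(1, 2)) (Function('I')(U) = Pow(Add(631, -24), Rational(1, 2)) = Pow(607, Rational(1, 2)))
Add(Add(Function('I')(Function('R')(33)), 1406363), 1156964) = Add(Add(Pow(607, Rational(1, 2)), 1406363), 1156964) = Add(Add(1406363, Pow(607, Rational(1, 2))), 1156964) = Add(2563327, Pow(607, Rational(1, 2)))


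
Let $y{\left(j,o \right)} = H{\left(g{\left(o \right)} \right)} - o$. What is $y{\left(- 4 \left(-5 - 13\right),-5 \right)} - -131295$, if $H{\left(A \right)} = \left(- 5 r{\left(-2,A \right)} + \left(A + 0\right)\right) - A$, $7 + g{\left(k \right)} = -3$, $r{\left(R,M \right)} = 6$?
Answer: $131270$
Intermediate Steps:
$g{\left(k \right)} = -10$ ($g{\left(k \right)} = -7 - 3 = -10$)
$H{\left(A \right)} = -30$ ($H{\left(A \right)} = \left(\left(-5\right) 6 + \left(A + 0\right)\right) - A = \left(-30 + A\right) - A = -30$)
$y{\left(j,o \right)} = -30 - o$
$y{\left(- 4 \left(-5 - 13\right),-5 \right)} - -131295 = \left(-30 - -5\right) - -131295 = \left(-30 + 5\right) + 131295 = -25 + 131295 = 131270$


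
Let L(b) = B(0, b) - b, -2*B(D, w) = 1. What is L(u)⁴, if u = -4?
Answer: 2401/16 ≈ 150.06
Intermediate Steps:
B(D, w) = -½ (B(D, w) = -½*1 = -½)
L(b) = -½ - b
L(u)⁴ = (-½ - 1*(-4))⁴ = (-½ + 4)⁴ = (7/2)⁴ = 2401/16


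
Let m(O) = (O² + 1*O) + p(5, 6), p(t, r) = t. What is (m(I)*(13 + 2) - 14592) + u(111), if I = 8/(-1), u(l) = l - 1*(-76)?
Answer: -13490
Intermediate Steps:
u(l) = 76 + l (u(l) = l + 76 = 76 + l)
I = -8 (I = 8*(-1) = -8)
m(O) = 5 + O + O² (m(O) = (O² + 1*O) + 5 = (O² + O) + 5 = (O + O²) + 5 = 5 + O + O²)
(m(I)*(13 + 2) - 14592) + u(111) = ((5 - 8 + (-8)²)*(13 + 2) - 14592) + (76 + 111) = ((5 - 8 + 64)*15 - 14592) + 187 = (61*15 - 14592) + 187 = (915 - 14592) + 187 = -13677 + 187 = -13490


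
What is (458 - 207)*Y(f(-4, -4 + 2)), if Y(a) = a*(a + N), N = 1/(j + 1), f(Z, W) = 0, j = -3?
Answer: 0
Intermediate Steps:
N = -½ (N = 1/(-3 + 1) = 1/(-2) = -½ ≈ -0.50000)
Y(a) = a*(-½ + a) (Y(a) = a*(a - ½) = a*(-½ + a))
(458 - 207)*Y(f(-4, -4 + 2)) = (458 - 207)*(0*(-½ + 0)) = 251*(0*(-½)) = 251*0 = 0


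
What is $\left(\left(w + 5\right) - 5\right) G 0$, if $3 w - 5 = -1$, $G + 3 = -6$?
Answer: $0$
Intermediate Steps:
$G = -9$ ($G = -3 - 6 = -9$)
$w = \frac{4}{3}$ ($w = \frac{5}{3} + \frac{1}{3} \left(-1\right) = \frac{5}{3} - \frac{1}{3} = \frac{4}{3} \approx 1.3333$)
$\left(\left(w + 5\right) - 5\right) G 0 = \left(\left(\frac{4}{3} + 5\right) - 5\right) \left(-9\right) 0 = \left(\frac{19}{3} - 5\right) \left(-9\right) 0 = \frac{4}{3} \left(-9\right) 0 = \left(-12\right) 0 = 0$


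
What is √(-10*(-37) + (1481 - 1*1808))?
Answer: √43 ≈ 6.5574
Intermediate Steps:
√(-10*(-37) + (1481 - 1*1808)) = √(370 + (1481 - 1808)) = √(370 - 327) = √43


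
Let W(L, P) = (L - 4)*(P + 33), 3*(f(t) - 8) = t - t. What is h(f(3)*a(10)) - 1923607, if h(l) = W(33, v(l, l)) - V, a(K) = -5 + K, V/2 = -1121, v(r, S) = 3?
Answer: -1920321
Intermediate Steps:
f(t) = 8 (f(t) = 8 + (t - t)/3 = 8 + (⅓)*0 = 8 + 0 = 8)
V = -2242 (V = 2*(-1121) = -2242)
W(L, P) = (-4 + L)*(33 + P)
h(l) = 3286 (h(l) = (-132 - 4*3 + 33*33 + 33*3) - 1*(-2242) = (-132 - 12 + 1089 + 99) + 2242 = 1044 + 2242 = 3286)
h(f(3)*a(10)) - 1923607 = 3286 - 1923607 = -1920321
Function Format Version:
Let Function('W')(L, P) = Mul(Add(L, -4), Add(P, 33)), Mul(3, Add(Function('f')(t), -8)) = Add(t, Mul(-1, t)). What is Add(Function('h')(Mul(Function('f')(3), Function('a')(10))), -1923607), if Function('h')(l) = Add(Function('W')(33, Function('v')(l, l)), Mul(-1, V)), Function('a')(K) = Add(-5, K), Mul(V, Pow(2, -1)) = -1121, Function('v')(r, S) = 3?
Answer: -1920321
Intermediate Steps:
Function('f')(t) = 8 (Function('f')(t) = Add(8, Mul(Rational(1, 3), Add(t, Mul(-1, t)))) = Add(8, Mul(Rational(1, 3), 0)) = Add(8, 0) = 8)
V = -2242 (V = Mul(2, -1121) = -2242)
Function('W')(L, P) = Mul(Add(-4, L), Add(33, P))
Function('h')(l) = 3286 (Function('h')(l) = Add(Add(-132, Mul(-4, 3), Mul(33, 33), Mul(33, 3)), Mul(-1, -2242)) = Add(Add(-132, -12, 1089, 99), 2242) = Add(1044, 2242) = 3286)
Add(Function('h')(Mul(Function('f')(3), Function('a')(10))), -1923607) = Add(3286, -1923607) = -1920321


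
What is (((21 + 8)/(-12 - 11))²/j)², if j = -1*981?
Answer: 707281/269308064601 ≈ 2.6263e-6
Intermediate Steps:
j = -981
(((21 + 8)/(-12 - 11))²/j)² = (((21 + 8)/(-12 - 11))²/(-981))² = ((29/(-23))²*(-1/981))² = ((29*(-1/23))²*(-1/981))² = ((-29/23)²*(-1/981))² = ((841/529)*(-1/981))² = (-841/518949)² = 707281/269308064601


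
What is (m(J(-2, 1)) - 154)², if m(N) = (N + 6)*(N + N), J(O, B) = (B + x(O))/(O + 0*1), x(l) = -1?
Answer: 23716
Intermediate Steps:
J(O, B) = (-1 + B)/O (J(O, B) = (B - 1)/(O + 0*1) = (-1 + B)/(O + 0) = (-1 + B)/O)
m(N) = 2*N*(6 + N) (m(N) = (6 + N)*(2*N) = 2*N*(6 + N))
(m(J(-2, 1)) - 154)² = (2*((-1 + 1)/(-2))*(6 + (-1 + 1)/(-2)) - 154)² = (2*(-½*0)*(6 - ½*0) - 154)² = (2*0*(6 + 0) - 154)² = (2*0*6 - 154)² = (0 - 154)² = (-154)² = 23716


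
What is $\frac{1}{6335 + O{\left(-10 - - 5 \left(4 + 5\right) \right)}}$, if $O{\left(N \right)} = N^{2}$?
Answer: $\frac{1}{7560} \approx 0.00013228$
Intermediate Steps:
$\frac{1}{6335 + O{\left(-10 - - 5 \left(4 + 5\right) \right)}} = \frac{1}{6335 + \left(-10 - - 5 \left(4 + 5\right)\right)^{2}} = \frac{1}{6335 + \left(-10 - \left(-5\right) 9\right)^{2}} = \frac{1}{6335 + \left(-10 - -45\right)^{2}} = \frac{1}{6335 + \left(-10 + 45\right)^{2}} = \frac{1}{6335 + 35^{2}} = \frac{1}{6335 + 1225} = \frac{1}{7560}$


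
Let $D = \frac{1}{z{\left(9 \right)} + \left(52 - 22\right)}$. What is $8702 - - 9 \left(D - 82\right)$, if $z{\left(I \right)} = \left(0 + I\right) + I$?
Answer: $\frac{127427}{16} \approx 7964.2$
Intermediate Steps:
$z{\left(I \right)} = 2 I$ ($z{\left(I \right)} = I + I = 2 I$)
$D = \frac{1}{48}$ ($D = \frac{1}{2 \cdot 9 + \left(52 - 22\right)} = \frac{1}{18 + \left(52 - 22\right)} = \frac{1}{18 + 30} = \frac{1}{48} \approx 0.020833$)
$8702 - - 9 \left(D - 82\right) = 8702 - - 9 \left(\frac{1}{48} - 82\right) = 8702 - \left(-9\right) \left(- \frac{3935}{48}\right) = 8702 - \frac{11805}{16} = \frac{127427}{16}$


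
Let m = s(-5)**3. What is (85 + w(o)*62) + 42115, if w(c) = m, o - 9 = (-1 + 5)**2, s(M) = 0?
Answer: 42200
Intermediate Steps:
m = 0 (m = 0**3 = 0)
o = 25 (o = 9 + (-1 + 5)**2 = 9 + 4**2 = 9 + 16 = 25)
w(c) = 0
(85 + w(o)*62) + 42115 = (85 + 0*62) + 42115 = (85 + 0) + 42115 = 85 + 42115 = 42200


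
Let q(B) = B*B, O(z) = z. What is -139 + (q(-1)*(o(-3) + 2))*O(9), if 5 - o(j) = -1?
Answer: -67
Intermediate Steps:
q(B) = B**2
o(j) = 6 (o(j) = 5 - 1*(-1) = 5 + 1 = 6)
-139 + (q(-1)*(o(-3) + 2))*O(9) = -139 + ((-1)**2*(6 + 2))*9 = -139 + (1*8)*9 = -139 + 8*9 = -139 + 72 = -67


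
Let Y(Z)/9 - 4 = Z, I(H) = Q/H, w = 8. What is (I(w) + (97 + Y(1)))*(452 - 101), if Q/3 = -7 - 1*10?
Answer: 380835/8 ≈ 47604.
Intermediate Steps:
Q = -51 (Q = 3*(-7 - 1*10) = 3*(-7 - 10) = 3*(-17) = -51)
I(H) = -51/H
Y(Z) = 36 + 9*Z
(I(w) + (97 + Y(1)))*(452 - 101) = (-51/8 + (97 + (36 + 9*1)))*(452 - 101) = (-51*⅛ + (97 + (36 + 9)))*351 = (-51/8 + (97 + 45))*351 = (-51/8 + 142)*351 = (1085/8)*351 = 380835/8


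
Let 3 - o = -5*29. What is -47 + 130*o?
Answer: 19193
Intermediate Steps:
o = 148 (o = 3 - (-5)*29 = 3 - 1*(-145) = 3 + 145 = 148)
-47 + 130*o = -47 + 130*148 = -47 + 19240 = 19193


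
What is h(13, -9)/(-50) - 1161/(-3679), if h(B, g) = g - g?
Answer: 1161/3679 ≈ 0.31557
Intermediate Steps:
h(B, g) = 0
h(13, -9)/(-50) - 1161/(-3679) = 0/(-50) - 1161/(-3679) = 0*(-1/50) - 1161*(-1/3679) = 0 + 1161/3679 = 1161/3679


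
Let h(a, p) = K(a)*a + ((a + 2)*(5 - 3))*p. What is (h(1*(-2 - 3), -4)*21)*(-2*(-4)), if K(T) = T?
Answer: 8232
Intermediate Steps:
h(a, p) = a² + p*(4 + 2*a) (h(a, p) = a*a + ((a + 2)*(5 - 3))*p = a² + ((2 + a)*2)*p = a² + (4 + 2*a)*p = a² + p*(4 + 2*a))
(h(1*(-2 - 3), -4)*21)*(-2*(-4)) = (((1*(-2 - 3))² + 4*(-4) + 2*(1*(-2 - 3))*(-4))*21)*(-2*(-4)) = (((1*(-5))² - 16 + 2*(1*(-5))*(-4))*21)*8 = (((-5)² - 16 + 2*(-5)*(-4))*21)*8 = ((25 - 16 + 40)*21)*8 = (49*21)*8 = 1029*8 = 8232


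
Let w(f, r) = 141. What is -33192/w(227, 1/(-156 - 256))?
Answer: -11064/47 ≈ -235.40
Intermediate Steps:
-33192/w(227, 1/(-156 - 256)) = -33192/141 = -33192*1/141 = -11064/47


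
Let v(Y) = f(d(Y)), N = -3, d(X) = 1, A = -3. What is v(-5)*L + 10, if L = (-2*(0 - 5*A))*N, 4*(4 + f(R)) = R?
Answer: -655/2 ≈ -327.50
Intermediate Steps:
f(R) = -4 + R/4
v(Y) = -15/4 (v(Y) = -4 + (1/4)*1 = -4 + 1/4 = -15/4)
L = 90 (L = -2*(0 - 5*(-3))*(-3) = -2*(0 + 15)*(-3) = -2*15*(-3) = -30*(-3) = 90)
v(-5)*L + 10 = -15/4*90 + 10 = -675/2 + 10 = -655/2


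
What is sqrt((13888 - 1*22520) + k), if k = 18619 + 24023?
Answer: sqrt(34010) ≈ 184.42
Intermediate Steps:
k = 42642
sqrt((13888 - 1*22520) + k) = sqrt((13888 - 1*22520) + 42642) = sqrt((13888 - 22520) + 42642) = sqrt(-8632 + 42642) = sqrt(34010)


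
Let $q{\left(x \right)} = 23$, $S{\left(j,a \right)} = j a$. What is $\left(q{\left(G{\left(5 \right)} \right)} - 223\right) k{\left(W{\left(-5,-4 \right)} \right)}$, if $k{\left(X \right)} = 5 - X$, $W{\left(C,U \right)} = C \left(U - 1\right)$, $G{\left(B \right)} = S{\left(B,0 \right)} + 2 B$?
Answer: $4000$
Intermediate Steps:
$S{\left(j,a \right)} = a j$
$G{\left(B \right)} = 2 B$ ($G{\left(B \right)} = 0 B + 2 B = 0 + 2 B = 2 B$)
$W{\left(C,U \right)} = C \left(-1 + U\right)$
$\left(q{\left(G{\left(5 \right)} \right)} - 223\right) k{\left(W{\left(-5,-4 \right)} \right)} = \left(23 - 223\right) \left(5 - - 5 \left(-1 - 4\right)\right) = - 200 \left(5 - \left(-5\right) \left(-5\right)\right) = - 200 \left(5 - 25\right) = \left(-200\right) \left(-20\right) = 4000$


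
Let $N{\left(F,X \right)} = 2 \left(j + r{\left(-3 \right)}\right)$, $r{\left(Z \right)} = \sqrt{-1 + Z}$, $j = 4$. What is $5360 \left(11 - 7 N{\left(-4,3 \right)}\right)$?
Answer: $-241200 - 150080 i \approx -2.412 \cdot 10^{5} - 1.5008 \cdot 10^{5} i$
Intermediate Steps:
$N{\left(F,X \right)} = 8 + 4 i$ ($N{\left(F,X \right)} = 2 \left(4 + \sqrt{-1 - 3}\right) = 2 \left(4 + \sqrt{-4}\right) = 2 \left(4 + 2 i\right) = 8 + 4 i$)
$5360 \left(11 - 7 N{\left(-4,3 \right)}\right) = 5360 \left(11 - 7 \left(8 + 4 i\right)\right) = 5360 \left(11 - \left(56 + 28 i\right)\right) = 5360 \left(-45 - 28 i\right) = -241200 - 150080 i$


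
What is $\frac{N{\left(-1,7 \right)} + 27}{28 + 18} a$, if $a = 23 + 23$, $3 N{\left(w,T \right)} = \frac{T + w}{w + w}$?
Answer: $26$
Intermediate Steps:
$N{\left(w,T \right)} = \frac{T + w}{6 w}$ ($N{\left(w,T \right)} = \frac{\left(T + w\right) \frac{1}{w + w}}{3} = \frac{\left(T + w\right) \frac{1}{2 w}}{3} = \frac{\frac{1}{2} \frac{1}{w} \left(T + w\right)}{3} = \frac{T + w}{6 w}$)
$a = 46$
$\frac{N{\left(-1,7 \right)} + 27}{28 + 18} a = \frac{\frac{7 - 1}{6 \left(-1\right)} + 27}{28 + 18} \cdot 46 = \frac{\frac{1}{6} \left(-1\right) 6 + 27}{46} \cdot 46 = \left(-1 + 27\right) \frac{1}{46} \cdot 46 = 26 \cdot \frac{1}{46} \cdot 46 = \frac{13}{23} \cdot 46 = 26$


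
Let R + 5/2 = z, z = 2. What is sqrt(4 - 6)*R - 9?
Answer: -9 - I*sqrt(2)/2 ≈ -9.0 - 0.70711*I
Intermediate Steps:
R = -1/2 (R = -5/2 + 2 = -1/2 ≈ -0.50000)
sqrt(4 - 6)*R - 9 = sqrt(4 - 6)*(-1/2) - 9 = sqrt(-2)*(-1/2) - 9 = (I*sqrt(2))*(-1/2) - 9 = -I*sqrt(2)/2 - 9 = -9 - I*sqrt(2)/2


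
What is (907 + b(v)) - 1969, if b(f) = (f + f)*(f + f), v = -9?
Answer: -738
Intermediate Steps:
b(f) = 4*f² (b(f) = (2*f)*(2*f) = 4*f²)
(907 + b(v)) - 1969 = (907 + 4*(-9)²) - 1969 = (907 + 4*81) - 1969 = (907 + 324) - 1969 = 1231 - 1969 = -738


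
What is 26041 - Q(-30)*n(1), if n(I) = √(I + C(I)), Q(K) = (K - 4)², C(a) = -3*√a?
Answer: 26041 - 1156*I*√2 ≈ 26041.0 - 1634.8*I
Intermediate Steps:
Q(K) = (-4 + K)²
n(I) = √(I - 3*√I)
26041 - Q(-30)*n(1) = 26041 - (-4 - 30)²*√(1 - 3*√1) = 26041 - (-34)²*√(1 - 3*1) = 26041 - 1156*√(1 - 3) = 26041 - 1156*√(-2) = 26041 - 1156*I*√2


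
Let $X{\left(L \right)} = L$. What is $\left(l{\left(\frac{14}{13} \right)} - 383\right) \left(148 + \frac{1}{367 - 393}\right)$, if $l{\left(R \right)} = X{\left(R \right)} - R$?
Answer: $- \frac{1473401}{26} \approx -56669.0$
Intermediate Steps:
$l{\left(R \right)} = 0$ ($l{\left(R \right)} = R - R = 0$)
$\left(l{\left(\frac{14}{13} \right)} - 383\right) \left(148 + \frac{1}{367 - 393}\right) = \left(0 - 383\right) \left(148 + \frac{1}{367 - 393}\right) = - 383 \left(148 + \frac{1}{-26}\right) = - 383 \left(148 - \frac{1}{26}\right) = \left(-383\right) \frac{3847}{26} = - \frac{1473401}{26}$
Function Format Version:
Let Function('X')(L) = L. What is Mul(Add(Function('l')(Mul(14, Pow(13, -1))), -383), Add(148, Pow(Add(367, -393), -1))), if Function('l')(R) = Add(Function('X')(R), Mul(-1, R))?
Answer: Rational(-1473401, 26) ≈ -56669.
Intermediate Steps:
Function('l')(R) = 0 (Function('l')(R) = Add(R, Mul(-1, R)) = 0)
Mul(Add(Function('l')(Mul(14, Pow(13, -1))), -383), Add(148, Pow(Add(367, -393), -1))) = Mul(Add(0, -383), Add(148, Pow(Add(367, -393), -1))) = Mul(-383, Add(148, Pow(-26, -1))) = Mul(-383, Add(148, Rational(-1, 26))) = Mul(-383, Rational(3847, 26)) = Rational(-1473401, 26)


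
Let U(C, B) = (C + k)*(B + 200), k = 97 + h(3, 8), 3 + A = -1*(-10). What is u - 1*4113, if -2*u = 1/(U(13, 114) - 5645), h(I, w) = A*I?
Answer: -291932515/70978 ≈ -4113.0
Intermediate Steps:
A = 7 (A = -3 - 1*(-10) = -3 + 10 = 7)
h(I, w) = 7*I
k = 118 (k = 97 + 7*3 = 97 + 21 = 118)
U(C, B) = (118 + C)*(200 + B) (U(C, B) = (C + 118)*(B + 200) = (118 + C)*(200 + B))
u = -1/70978 (u = -1/(2*((23600 + 118*114 + 200*13 + 114*13) - 5645)) = -1/(2*((23600 + 13452 + 2600 + 1482) - 5645)) = -1/(2*(41134 - 5645)) = -1/2/35489 = -1/2*1/35489 = -1/70978 ≈ -1.4089e-5)
u - 1*4113 = -1/70978 - 1*4113 = -1/70978 - 4113 = -291932515/70978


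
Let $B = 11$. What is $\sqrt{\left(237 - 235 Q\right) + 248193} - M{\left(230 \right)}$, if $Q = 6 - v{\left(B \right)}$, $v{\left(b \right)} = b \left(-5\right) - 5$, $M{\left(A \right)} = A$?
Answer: $-230 + 6 \sqrt{6470} \approx 252.62$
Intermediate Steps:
$v{\left(b \right)} = -5 - 5 b$ ($v{\left(b \right)} = - 5 b - 5 = -5 - 5 b$)
$Q = 66$ ($Q = 6 - \left(-5 - 55\right) = 6 - -60 = 6 + 60 = 66$)
$\sqrt{\left(237 - 235 Q\right) + 248193} - M{\left(230 \right)} = \sqrt{\left(237 - 15510\right) + 248193} - 230 = \sqrt{-15273 + 248193} - 230 = \sqrt{232920} - 230 = 6 \sqrt{6470} - 230 = -230 + 6 \sqrt{6470}$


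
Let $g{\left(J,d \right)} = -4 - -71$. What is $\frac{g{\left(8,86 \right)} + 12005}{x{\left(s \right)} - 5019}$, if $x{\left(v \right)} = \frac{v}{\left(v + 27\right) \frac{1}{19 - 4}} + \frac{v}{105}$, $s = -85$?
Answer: $- \frac{14703696}{6087353} \approx -2.4155$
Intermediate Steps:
$x{\left(v \right)} = \frac{v}{105} + \frac{v}{\frac{9}{5} + \frac{v}{15}}$ ($x{\left(v \right)} = \frac{v}{\left(27 + v\right) \frac{1}{15}} + v \frac{1}{105} = \frac{v}{\left(27 + v\right) \frac{1}{15}} + \frac{v}{105} = \frac{v}{\frac{9}{5} + \frac{v}{15}} + \frac{v}{105} = \frac{v}{105} + \frac{v}{\frac{9}{5} + \frac{v}{15}}$)
$g{\left(J,d \right)} = 67$ ($g{\left(J,d \right)} = -4 + 71 = 67$)
$\frac{g{\left(8,86 \right)} + 12005}{x{\left(s \right)} - 5019} = \frac{67 + 12005}{\frac{1}{105} \left(-85\right) \frac{1}{27 - 85} \left(1602 - 85\right) - 5019} = \frac{12072}{\frac{1}{105} \left(-85\right) \frac{1}{-58} \cdot 1517 - 5019} = \frac{12072}{\frac{1}{105} \left(-85\right) \left(- \frac{1}{58}\right) 1517 - 5019} = \frac{12072}{\frac{25789}{1218} - 5019} = \frac{12072}{- \frac{6087353}{1218}} = 12072 \left(- \frac{1218}{6087353}\right) = - \frac{14703696}{6087353}$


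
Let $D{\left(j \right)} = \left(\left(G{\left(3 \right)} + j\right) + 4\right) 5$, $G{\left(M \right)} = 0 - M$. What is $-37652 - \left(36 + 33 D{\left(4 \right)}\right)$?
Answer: $-38513$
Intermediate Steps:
$G{\left(M \right)} = - M$
$D{\left(j \right)} = 5 + 5 j$ ($D{\left(j \right)} = \left(\left(\left(-1\right) 3 + j\right) + 4\right) 5 = \left(\left(-3 + j\right) + 4\right) 5 = \left(1 + j\right) 5 = 5 + 5 j$)
$-37652 - \left(36 + 33 D{\left(4 \right)}\right) = -37652 + \left(\left(-6056 + 6020\right) - 33 \left(5 + 5 \cdot 4\right)\right) = -37652 - \left(36 + 33 \left(5 + 20\right)\right) = -37652 - 861 = -38513$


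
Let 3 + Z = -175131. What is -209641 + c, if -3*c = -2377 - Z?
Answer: -801680/3 ≈ -2.6723e+5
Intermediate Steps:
Z = -175134 (Z = -3 - 175131 = -175134)
c = -172757/3 (c = -(-2377 - 1*(-175134))/3 = -(-2377 + 175134)/3 = -1/3*172757 = -172757/3 ≈ -57586.)
-209641 + c = -209641 - 172757/3 = -801680/3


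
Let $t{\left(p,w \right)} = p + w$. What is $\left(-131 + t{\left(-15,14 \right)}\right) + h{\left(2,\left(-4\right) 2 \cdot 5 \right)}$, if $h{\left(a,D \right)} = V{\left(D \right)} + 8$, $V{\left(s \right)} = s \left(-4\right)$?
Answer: $36$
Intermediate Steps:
$V{\left(s \right)} = - 4 s$
$h{\left(a,D \right)} = 8 - 4 D$ ($h{\left(a,D \right)} = - 4 D + 8 = 8 - 4 D$)
$\left(-131 + t{\left(-15,14 \right)}\right) + h{\left(2,\left(-4\right) 2 \cdot 5 \right)} = \left(-131 + \left(-15 + 14\right)\right) - \left(-8 + 4 \left(-4\right) 2 \cdot 5\right) = \left(-131 - 1\right) - \left(-8 + 4 \left(\left(-8\right) 5\right)\right) = -132 + \left(8 - -160\right) = -132 + \left(8 + 160\right) = -132 + 168 = 36$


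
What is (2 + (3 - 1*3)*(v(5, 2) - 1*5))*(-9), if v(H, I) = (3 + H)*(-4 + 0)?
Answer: -18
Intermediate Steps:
v(H, I) = -12 - 4*H (v(H, I) = (3 + H)*(-4) = -12 - 4*H)
(2 + (3 - 1*3)*(v(5, 2) - 1*5))*(-9) = (2 + (3 - 1*3)*((-12 - 4*5) - 1*5))*(-9) = (2 + (3 - 3)*((-12 - 20) - 5))*(-9) = (2 + 0*(-32 - 5))*(-9) = (2 + 0*(-37))*(-9) = (2 + 0)*(-9) = 2*(-9) = -18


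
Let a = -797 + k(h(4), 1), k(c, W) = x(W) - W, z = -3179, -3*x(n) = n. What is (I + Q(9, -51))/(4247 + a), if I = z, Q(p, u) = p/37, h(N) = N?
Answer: -25203/27343 ≈ -0.92173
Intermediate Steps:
x(n) = -n/3
Q(p, u) = p/37 (Q(p, u) = p*(1/37) = p/37)
k(c, W) = -4*W/3 (k(c, W) = -W/3 - W = -4*W/3)
a = -2395/3 (a = -797 - 4/3*1 = -797 - 4/3 = -2395/3 ≈ -798.33)
I = -3179
(I + Q(9, -51))/(4247 + a) = (-3179 + (1/37)*9)/(4247 - 2395/3) = (-3179 + 9/37)/(10346/3) = -117614/37*3/10346 = -25203/27343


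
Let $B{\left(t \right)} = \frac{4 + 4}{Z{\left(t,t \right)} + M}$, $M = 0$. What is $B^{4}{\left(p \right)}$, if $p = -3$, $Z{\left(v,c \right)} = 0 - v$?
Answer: $\frac{4096}{81} \approx 50.568$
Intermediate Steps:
$Z{\left(v,c \right)} = - v$
$B{\left(t \right)} = - \frac{8}{t}$ ($B{\left(t \right)} = \frac{4 + 4}{- t + 0} = \frac{8}{\left(-1\right) t} = 8 \left(- \frac{1}{t}\right) = - \frac{8}{t}$)
$B^{4}{\left(p \right)} = \left(- \frac{8}{-3}\right)^{4} = \left(\left(-8\right) \left(- \frac{1}{3}\right)\right)^{4} = \left(\frac{8}{3}\right)^{4} = \frac{4096}{81}$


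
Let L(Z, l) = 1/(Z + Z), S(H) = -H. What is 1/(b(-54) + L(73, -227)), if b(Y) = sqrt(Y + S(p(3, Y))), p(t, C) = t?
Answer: 146/1215013 - 21316*I*sqrt(57)/1215013 ≈ 0.00012016 - 0.13245*I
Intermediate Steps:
L(Z, l) = 1/(2*Z)
b(Y) = sqrt(-3 + Y) (b(Y) = sqrt(Y - 1*3) = sqrt(Y - 3) = sqrt(-3 + Y))
1/(b(-54) + L(73, -227)) = 1/(sqrt(-3 - 54) + (1/2)/73) = 1/(sqrt(-57) + (1/2)*(1/73)) = 1/(I*sqrt(57) + 1/146) = 1/(1/146 + I*sqrt(57))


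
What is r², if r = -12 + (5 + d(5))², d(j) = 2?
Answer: 1369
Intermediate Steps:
r = 37 (r = -12 + (5 + 2)² = -12 + 7² = -12 + 49 = 37)
r² = 37² = 1369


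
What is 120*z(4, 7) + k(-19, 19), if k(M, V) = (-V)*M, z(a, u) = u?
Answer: 1201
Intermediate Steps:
k(M, V) = -M*V
120*z(4, 7) + k(-19, 19) = 120*7 - 1*(-19)*19 = 840 + 361 = 1201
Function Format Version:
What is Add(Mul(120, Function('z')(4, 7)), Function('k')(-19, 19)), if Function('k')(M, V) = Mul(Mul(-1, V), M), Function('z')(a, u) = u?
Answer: 1201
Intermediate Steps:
Function('k')(M, V) = Mul(-1, M, V)
Add(Mul(120, Function('z')(4, 7)), Function('k')(-19, 19)) = Add(Mul(120, 7), Mul(-1, -19, 19)) = Add(840, 361) = 1201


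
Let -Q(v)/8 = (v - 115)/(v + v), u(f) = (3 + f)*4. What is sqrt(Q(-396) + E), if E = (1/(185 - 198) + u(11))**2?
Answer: 2*sqrt(143654533)/429 ≈ 55.877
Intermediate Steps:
u(f) = 12 + 4*f
Q(v) = -4*(-115 + v)/v (Q(v) = -8*(v - 115)/(v + v) = -8*(-115 + v)/(2*v) = -8*(-115 + v)*1/(2*v) = -4*(-115 + v)/v)
E = 528529/169 (E = (1/(185 - 198) + (12 + 4*11))**2 = (1/(-13) + (12 + 44))**2 = (-1/13 + 56)**2 = (727/13)**2 = 528529/169 ≈ 3127.4)
sqrt(Q(-396) + E) = sqrt((-4 + 460/(-396)) + 528529/169) = sqrt((-4 + 460*(-1/396)) + 528529/169) = sqrt((-4 - 115/99) + 528529/169) = sqrt(-511/99 + 528529/169) = sqrt(52238012/16731) = 2*sqrt(143654533)/429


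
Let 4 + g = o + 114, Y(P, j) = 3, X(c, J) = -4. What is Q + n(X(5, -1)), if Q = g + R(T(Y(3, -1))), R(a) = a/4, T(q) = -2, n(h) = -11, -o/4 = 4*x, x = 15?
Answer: -283/2 ≈ -141.50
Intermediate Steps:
o = -240 (o = -16*15 = -4*60 = -240)
R(a) = a/4 (R(a) = a*(¼) = a/4)
g = -130 (g = -4 + (-240 + 114) = -4 - 126 = -130)
Q = -261/2 (Q = -130 + (¼)*(-2) = -130 - ½ = -261/2 ≈ -130.50)
Q + n(X(5, -1)) = -261/2 - 11 = -283/2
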